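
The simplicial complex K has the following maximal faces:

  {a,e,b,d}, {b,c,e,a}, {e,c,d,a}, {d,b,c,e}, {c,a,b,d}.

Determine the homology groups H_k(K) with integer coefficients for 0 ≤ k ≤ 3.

H_0 = Z,  H_1 = 0,  H_2 = 0,  H_3 = Z.

Order the vertices as a < b < c < d < e. Listing each simplex with vertices in this order, K has dimension 3 with simplices:

  0-simplices (5): a, b, c, d, e
  1-simplices (10): ab, ac, ad, ae, bc, bd, be, cd, ce, de
  2-simplices (10): abc, abd, abe, acd, ace, ade, bcd, bce, bde, cde
  3-simplices (5): abcd, abce, abde, acde, bcde

so the chain groups are C_0 ≅ Z^5, C_1 ≅ Z^10, C_2 ≅ Z^10, C_3 ≅ Z^5.

∂_1: C_1 → C_0 maps an edge to its endpoints' difference, ∂[p,q] = q − p. For instance
  ∂be = e − b.
The resulting 5×10 matrix has rank 4, and its Smith normal form has invariant factors (1,1,1,1).

The boundary map ∂_2: C_2 → C_1 maps a triangle to the signed sum of its edges. For instance
  ∂abd = bd − ad + ab,
  ∂acd = cd − ad + ac.
As a 10×10 matrix over Z this has rank 6, with invariant factors (1,1,1,1,1,1).

∂_3: C_3 → C_2 sends each 3-simplex σ to the alternating sum Σ_i (−1)^i (σ with its i-th vertex removed). For instance
  ∂abcd = bcd − acd + abd − abc,
  ∂acde = cde − ade + ace − acd.
This gives a 10×5 integer matrix of rank 4; reducing to Smith normal form yields diagonal entries (1,1,1,1).

Now H_k = ker ∂_k / im ∂_{k+1}, so:

  H_0: rank C_0 − rank ∂_1 = 5 − 4 = 1, and the invariant factors of ∂_1 are all 1, so H_0 = Z.
  H_1: rank ker ∂_1 − rank ∂_2 = (10 − 4) − 6 = 0, and the invariant factors of ∂_2 are all 1, so H_1 = 0.
  H_2: rank ker ∂_2 − rank ∂_3 = (10 − 6) − 4 = 0, and the invariant factors of ∂_3 are all 1, so H_2 = 0.
  H_3: rank ker ∂_3 − rank ∂_4 = (5 − 4) − 0 = 1, and there is no ∂_4, so H_3 = Z.

(K is a triangulation of the 3-sphere S^3.)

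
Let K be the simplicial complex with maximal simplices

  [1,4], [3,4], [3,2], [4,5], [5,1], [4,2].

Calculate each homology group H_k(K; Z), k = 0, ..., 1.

Order the vertices as 1 < 2 < 3 < 4 < 5. Listing each simplex with vertices in this order, K has dimension 1 with simplices:

  0-simplices (5): [1], [2], [3], [4], [5]
  1-simplices (6): [1,4], [1,5], [2,3], [2,4], [3,4], [4,5]

giving chain groups C_0 ≅ Z^5, C_1 ≅ Z^6.

Boundary ∂_1: C_1 → C_0 sends each edge [p,q] (with p < q) to q − p. For instance
  ∂[4,5] = [5] − [4].
The resulting 5×6 matrix has rank 4, and its Smith normal form has invariant factors (1,1,1,1).

From H_k ≅ ker(∂_k) / im(∂_{k+1}) we obtain:

  H_0: rank C_0 − rank ∂_1 = 5 − 4 = 1, and the invariant factors of ∂_1 are all 1, so H_0 = Z.
  H_1: rank ker ∂_1 − rank ∂_2 = (6 − 4) − 0 = 2, and there is no ∂_2, so H_1 = Z^2.

H_0 = Z,  H_1 = Z^2.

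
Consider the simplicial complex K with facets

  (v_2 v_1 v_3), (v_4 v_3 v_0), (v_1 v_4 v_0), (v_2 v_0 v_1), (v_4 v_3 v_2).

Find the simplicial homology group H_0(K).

H_0 = Z.

K has 5 vertices, 10 edges, 5 triangles.
rank ∂_0 = 0, rank ∂_1 = 4 ⇒ b_0 = 5 − 0 − 4 = 1; all invariant factors of ∂_1 are 1 so no torsion. So H_0 ≅ Z.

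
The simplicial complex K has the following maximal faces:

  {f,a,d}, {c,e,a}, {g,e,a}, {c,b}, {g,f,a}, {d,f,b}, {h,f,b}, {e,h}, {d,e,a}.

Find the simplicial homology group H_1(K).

Fix the vertex order a < b < c < d < e < f < g < h and write every simplex with vertices in increasing order. Then dim K = 2 and the simplices of K are:

  0-simplices (8): a, b, c, d, e, f, g, h
  1-simplices (16): ac, ad, ae, af, ag, bc, bd, bf, bh, ce, de, df, eg, eh, fg, fh
  2-simplices (7): ace, ade, adf, aeg, afg, bdf, bfh

giving chain groups C_0 ≅ Z^8, C_1 ≅ Z^16, C_2 ≅ Z^7.

The boundary map ∂_1: C_1 → C_0 sends each edge [p,q] (with p < q) to q − p. For instance
  ∂bf = f − b.
The resulting 8×16 matrix has rank 7, and its Smith normal form has invariant factors (1,1,1,1,1,1,1).

Boundary ∂_2: C_2 → C_1 maps a triangle to the signed sum of its edges. For instance
  ∂bdf = df − bf + bd,
  ∂ace = ce − ae + ac.
The resulting 16×7 matrix has rank 7, and its Smith normal form has invariant factors (1,1,1,1,1,1,1).

From H_k ≅ ker(∂_k) / im(∂_{k+1}) we obtain:

  H_1: rank ker ∂_1 − rank ∂_2 = (16 − 7) − 7 = 2, and the invariant factors of ∂_2 are all 1, so H_1 = Z^2.

H_1 ≅ Z^2.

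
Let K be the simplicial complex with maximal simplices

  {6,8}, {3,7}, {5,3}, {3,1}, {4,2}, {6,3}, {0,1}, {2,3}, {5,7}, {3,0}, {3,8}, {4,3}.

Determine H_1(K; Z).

H_1 = Z^4.

We work with the vertex ordering 0 < 1 < 2 < 3 < 4 < 5 < 6 < 7 < 8. The simplices of K, each written with vertices in increasing order, are:

  0-simplices (9): [0], [1], [2], [3], [4], [5], [6], [7], [8]
  1-simplices (12): [0,1], [0,3], [1,3], [2,3], [2,4], [3,4], [3,5], [3,6], [3,7], [3,8], [5,7], [6,8]

so the chain groups are C_0 ≅ Z^9, C_1 ≅ Z^12.

∂_1: C_1 → C_0 is given by ∂[p,q] = [q] − [p]. For instance
  ∂[5,7] = [7] − [5].
The resulting 9×12 matrix has rank 8, and its Smith normal form has invariant factors (1,1,1,1,1,1,1,1).

Reading off H_k = ker ∂_k / im ∂_{k+1}:

  H_1: rank ker ∂_1 − rank ∂_2 = (12 − 8) − 0 = 4, and there is no ∂_2, so H_1 = Z^4.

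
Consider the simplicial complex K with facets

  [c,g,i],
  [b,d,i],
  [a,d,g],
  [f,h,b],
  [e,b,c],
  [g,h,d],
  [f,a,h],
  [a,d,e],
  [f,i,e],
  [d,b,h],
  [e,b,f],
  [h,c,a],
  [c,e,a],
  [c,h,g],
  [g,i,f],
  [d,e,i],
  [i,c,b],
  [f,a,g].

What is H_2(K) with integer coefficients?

H_2 ≅ 0.

We work with the vertex ordering a < b < c < d < e < f < g < h < i. The simplices of K, each written with vertices in increasing order, are:

  0-simplices (9): a, b, c, d, e, f, g, h, i
  1-simplices (27): ac, ad, ae, af, ag, ah, bc, bd, be, bf, bh, bi, ce, cg, ch, ci, de, dg, dh, di, ef, ei, fg, fh, fi, gh, gi
  2-simplices (18): ace, ach, ade, adg, afg, afh, bce, bci, bdh, bdi, bef, bfh, cgh, cgi, dei, dgh, efi, fgi

Hence C_0 ≅ Z^9, C_1 ≅ Z^27, C_2 ≅ Z^18.

∂_1: C_1 → C_0 maps an edge to its endpoints' difference, ∂[p,q] = q − p. For instance
  ∂fg = g − f.
The resulting 9×27 matrix has rank 8, and its Smith normal form has invariant factors (1,1,1,1,1,1,1,1).

The boundary map ∂_2: C_2 → C_1 maps a triangle to the signed sum of its edges. For instance
  ∂dei = ei − di + de,
  ∂bfh = fh − bh + bf.
As a 27×18 matrix over Z this has rank 18, with invariant factors (1,1,1,1,1,1,1,1,1,1,1,1,1,1,1,1,1,2).

Computing H_k = (kernel of ∂_k) / (image of ∂_{k+1}):

  H_2: rank ker ∂_2 − rank ∂_3 = (18 − 18) − 0 = 0, and there is no ∂_3, so H_2 ≅ 0.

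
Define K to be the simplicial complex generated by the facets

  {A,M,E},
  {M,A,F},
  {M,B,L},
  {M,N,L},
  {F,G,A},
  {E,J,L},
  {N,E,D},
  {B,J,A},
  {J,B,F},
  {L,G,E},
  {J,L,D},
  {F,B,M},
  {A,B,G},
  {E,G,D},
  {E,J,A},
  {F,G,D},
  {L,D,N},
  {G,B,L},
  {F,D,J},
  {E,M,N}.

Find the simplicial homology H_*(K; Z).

H_0 = Z,  H_1 = Z ⊕ Z/2Z,  H_2 = 0.

Fix the vertex order A < B < D < E < F < G < J < L < M < N and write every simplex with vertices in increasing order. Then dim K = 2 and the simplices of K are:

  0-simplices (10): A, B, D, E, F, G, J, L, M, N
  1-simplices (30): AB, AE, AF, AG, AJ, AM, BF, BG, BJ, BL, BM, DE, DF, DG, DJ, DL, DN, EG, EJ, EL, EM, EN, FG, FJ, FM, GL, JL, LM, LN, MN
  2-simplices (20): ABG, ABJ, AEJ, AEM, AFG, AFM, BFJ, BFM, BGL, BLM, DEG, DEN, DFG, DFJ, DJL, DLN, EGL, EJL, EMN, LMN

so the chain groups are C_0 ≅ Z^10, C_1 ≅ Z^30, C_2 ≅ Z^20.

∂_1: C_1 → C_0 is given by ∂[p,q] = [q] − [p]. For instance
  ∂DN = N − D.
The resulting 10×30 matrix has rank 9, and its Smith normal form has invariant factors (1,1,1,1,1,1,1,1,1).

∂_2: C_2 → C_1 sends each 2-simplex [p,q,r] to [q,r] − [p,r] + [p,q]. For instance
  ∂ABJ = BJ − AJ + AB,
  ∂DLN = LN − DN + DL.
The resulting 30×20 matrix has rank 20, and its Smith normal form has invariant factors (1,1,1,1,1,1,1,1,1,1,1,1,1,1,1,1,1,1,1,2).

From H_k ≅ ker(∂_k) / im(∂_{k+1}) we obtain:

  H_0: rank C_0 − rank ∂_1 = 10 − 9 = 1, and the invariant factors of ∂_1 are all 1, so H_0 ≅ Z.
  H_1: rank ker ∂_1 − rank ∂_2 = (30 − 9) − 20 = 1, and ∂_2 has invariant factor 2 > 1, so H_1 ≅ Z ⊕ Z/2Z.
  H_2: rank ker ∂_2 − rank ∂_3 = (20 − 20) − 0 = 0, and there is no ∂_3, so H_2 ≅ 0.

As a check, the Euler characteristic is 10 − 30 + 20 = 0, which agrees with 1 − 1 + 0 = 0.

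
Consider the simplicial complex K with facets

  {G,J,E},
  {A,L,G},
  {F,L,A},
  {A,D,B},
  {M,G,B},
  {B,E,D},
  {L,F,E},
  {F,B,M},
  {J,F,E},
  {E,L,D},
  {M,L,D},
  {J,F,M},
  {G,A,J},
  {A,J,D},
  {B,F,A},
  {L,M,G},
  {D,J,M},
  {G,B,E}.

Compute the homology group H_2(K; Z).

Order the vertices as A < B < D < E < F < G < J < L < M. Listing each simplex with vertices in this order, K has dimension 2 with simplices:

  0-simplices (9): A, B, D, E, F, G, J, L, M
  1-simplices (27): AB, AD, AF, AG, AJ, AL, BD, BE, BF, BG, BM, DE, DJ, DL, DM, EF, EG, EJ, EL, FJ, FL, FM, GJ, GL, GM, JM, LM
  2-simplices (18): ABD, ABF, ADJ, AFL, AGJ, AGL, BDE, BEG, BFM, BGM, DEL, DJM, DLM, EFJ, EFL, EGJ, FJM, GLM

so the chain groups are C_0 ≅ Z^9, C_1 ≅ Z^27, C_2 ≅ Z^18.

Boundary ∂_1: C_1 → C_0 is given by ∂[p,q] = [q] − [p]. For instance
  ∂AD = D − A.
The resulting 9×27 matrix has rank 8, and its Smith normal form has invariant factors (1,1,1,1,1,1,1,1).

∂_2: C_2 → C_1 acts by ∂[p,q,r] = [q,r] − [p,r] + [p,q]. For instance
  ∂DEL = EL − DL + DE,
  ∂EFJ = FJ − EJ + EF.
This gives a 27×18 integer matrix of rank 17; reducing to Smith normal form yields diagonal entries (1,1,1,1,1,1,1,1,1,1,1,1,1,1,1,1,1).

From H_k ≅ ker(∂_k) / im(∂_{k+1}) we obtain:

  H_2: rank ker ∂_2 − rank ∂_3 = (18 − 17) − 0 = 1, and there is no ∂_3, so H_2 = Z.

(K is a triangulation of the torus T^2.)

H_2 = Z.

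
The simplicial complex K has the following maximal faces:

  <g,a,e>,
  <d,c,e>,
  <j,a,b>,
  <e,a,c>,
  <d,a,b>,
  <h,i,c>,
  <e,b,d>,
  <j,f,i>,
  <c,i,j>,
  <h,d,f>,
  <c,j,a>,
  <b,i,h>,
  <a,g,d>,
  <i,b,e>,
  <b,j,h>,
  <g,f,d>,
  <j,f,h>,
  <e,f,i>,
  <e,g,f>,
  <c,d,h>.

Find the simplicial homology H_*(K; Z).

H_0 ≅ Z,  H_1 ≅ Z ⊕ Z_2,  H_2 = 0.

Take the total order a < b < c < d < e < f < g < h < i < j on the vertex set. Then K (dimension 2) consists of the simplices:

  0-simplices (10): a, b, c, d, e, f, g, h, i, j
  1-simplices (30): ab, ac, ad, ae, ag, aj, bd, be, bh, bi, bj, cd, ce, ch, ci, cj, de, df, dg, dh, ef, eg, ei, fg, fh, fi, fj, hi, hj, ij
  2-simplices (20): abd, abj, ace, acj, adg, aeg, bde, bei, bhi, bhj, cde, cdh, chi, cij, dfg, dfh, efg, efi, fhj, fij

so the chain groups are C_0 ≅ Z^10, C_1 ≅ Z^30, C_2 ≅ Z^20.

The boundary map ∂_1: C_1 → C_0 is given by ∂[p,q] = [q] − [p].
As a 10×30 matrix over Z this has rank 9, with invariant factors (1,1,1,1,1,1,1,1,1).

∂_2: C_2 → C_1 maps a triangle to the signed sum of its edges. For instance
  ∂ace = ce − ae + ac,
  ∂aeg = eg − ag + ae.
The resulting 30×20 matrix has rank 20, and its Smith normal form has invariant factors (1,1,1,1,1,1,1,1,1,1,1,1,1,1,1,1,1,1,1,2).

Reading off H_k = ker ∂_k / im ∂_{k+1}:

  H_0: rank C_0 − rank ∂_1 = 10 − 9 = 1, and the invariant factors of ∂_1 are all 1, so H_0 = Z.
  H_1: rank ker ∂_1 − rank ∂_2 = (30 − 9) − 20 = 1, and ∂_2 has invariant factor 2 > 1, so H_1 = Z ⊕ Z_2.
  H_2: rank ker ∂_2 − rank ∂_3 = (20 − 20) − 0 = 0, and there is no ∂_3, so H_2 = 0.

(K is a triangulation of the Klein bottle.)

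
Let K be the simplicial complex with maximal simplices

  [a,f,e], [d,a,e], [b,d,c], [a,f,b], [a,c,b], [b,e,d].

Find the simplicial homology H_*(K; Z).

Take the total order a < b < c < d < e < f on the vertex set. Then K (dimension 2) consists of the simplices:

  0-simplices (6): a, b, c, d, e, f
  1-simplices (12): ab, ac, ad, ae, af, bc, bd, be, bf, cd, de, ef
  2-simplices (6): abc, abf, ade, aef, bcd, bde

so the chain groups are C_0 ≅ Z^6, C_1 ≅ Z^12, C_2 ≅ Z^6.

Boundary ∂_1: C_1 → C_0 maps an edge to its endpoints' difference, ∂[p,q] = q − p. For instance
  ∂ad = d − a.
The 6×12 boundary matrix has rank 5 and Smith normal form diag(1,1,1,1,1).

∂_2: C_2 → C_1 maps a triangle to the signed sum of its edges. For instance
  ∂abc = bc − ac + ab,
  ∂aef = ef − af + ae.
As a 12×6 matrix over Z this has rank 6, with invariant factors (1,1,1,1,1,1).

Computing H_k = (kernel of ∂_k) / (image of ∂_{k+1}):

  H_0: rank C_0 − rank ∂_1 = 6 − 5 = 1, and the invariant factors of ∂_1 are all 1, so H_0 ≅ Z.
  H_1: rank ker ∂_1 − rank ∂_2 = (12 − 5) − 6 = 1, and the invariant factors of ∂_2 are all 1, so H_1 ≅ Z.
  H_2: rank ker ∂_2 − rank ∂_3 = (6 − 6) − 0 = 0, and there is no ∂_3, so H_2 ≅ 0.

H_0 ≅ Z,  H_1 ≅ Z,  H_2 = 0.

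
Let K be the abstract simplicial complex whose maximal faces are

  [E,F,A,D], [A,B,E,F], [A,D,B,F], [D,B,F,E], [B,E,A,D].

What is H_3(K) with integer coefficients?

Order the vertices as A < B < D < E < F. Listing each simplex with vertices in this order, K has dimension 3 with simplices:

  0-simplices (5): A, B, D, E, F
  1-simplices (10): AB, AD, AE, AF, BD, BE, BF, DE, DF, EF
  2-simplices (10): ABD, ABE, ABF, ADE, ADF, AEF, BDE, BDF, BEF, DEF
  3-simplices (5): ABDE, ABDF, ABEF, ADEF, BDEF

giving chain groups C_0 ≅ Z^5, C_1 ≅ Z^10, C_2 ≅ Z^10, C_3 ≅ Z^5.

∂_1: C_1 → C_0 maps an edge to its endpoints' difference, ∂[p,q] = q − p.
This gives a 5×10 integer matrix of rank 4; reducing to Smith normal form yields diagonal entries (1,1,1,1).

Boundary ∂_2: C_2 → C_1 sends each 2-simplex [p,q,r] to [q,r] − [p,r] + [p,q]. For instance
  ∂BDE = DE − BE + BD,
  ∂ADF = DF − AF + AD.
The resulting 10×10 matrix has rank 6, and its Smith normal form has invariant factors (1,1,1,1,1,1).

Boundary ∂_3: C_3 → C_2 sends each 3-simplex σ to the alternating sum Σ_i (−1)^i (σ with its i-th vertex removed). For instance
  ∂ABEF = BEF − AEF + ABF − ABE,
  ∂ABDF = BDF − ADF + ABF − ABD.
As a 10×5 matrix over Z this has rank 4, with invariant factors (1,1,1,1).

Computing H_k = (kernel of ∂_k) / (image of ∂_{k+1}):

  H_3: rank ker ∂_3 − rank ∂_4 = (5 − 4) − 0 = 1, and there is no ∂_4, so H_3 ≅ Z.

(K is a triangulation of the 3-sphere S^3.)

H_3 ≅ Z.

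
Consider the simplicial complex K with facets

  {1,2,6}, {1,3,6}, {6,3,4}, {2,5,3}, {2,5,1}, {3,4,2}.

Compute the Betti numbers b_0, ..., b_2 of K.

Fix the vertex order 1 < 2 < 3 < 4 < 5 < 6 and write every simplex with vertices in increasing order. Then dim K = 2 and the simplices of K are:

  0-simplices (6): [1], [2], [3], [4], [5], [6]
  1-simplices (12): [1,2], [1,3], [1,5], [1,6], [2,3], [2,4], [2,5], [2,6], [3,4], [3,5], [3,6], [4,6]
  2-simplices (6): [1,2,5], [1,2,6], [1,3,6], [2,3,4], [2,3,5], [3,4,6]

so the chain groups are C_0 ≅ Z^6, C_1 ≅ Z^12, C_2 ≅ Z^6.

∂_1: C_1 → C_0 is given by ∂[p,q] = [q] − [p].
This gives a 6×12 integer matrix of rank 5; reducing to Smith normal form yields diagonal entries (1,1,1,1,1).

The boundary map ∂_2: C_2 → C_1 sends each 2-simplex [p,q,r] to [q,r] − [p,r] + [p,q]. For instance
  ∂[1,3,6] = [3,6] − [1,6] + [1,3],
  ∂[3,4,6] = [4,6] − [3,6] + [3,4].
The 12×6 boundary matrix has rank 6 and Smith normal form diag(1,1,1,1,1,1).

Computing H_k = (kernel of ∂_k) / (image of ∂_{k+1}):

  H_0: rank C_0 − rank ∂_1 = 6 − 5 = 1, and the invariant factors of ∂_1 are all 1, so H_0 = Z.
  H_1: rank ker ∂_1 − rank ∂_2 = (12 − 5) − 6 = 1, and the invariant factors of ∂_2 are all 1, so H_1 = Z.
  H_2: rank ker ∂_2 − rank ∂_3 = (6 − 6) − 0 = 0, and there is no ∂_3, so H_2 = 0.

Hence the Betti numbers are b_0 = 1, b_1 = 1, b_2 = 0.

b_0 = 1, b_1 = 1, b_2 = 0.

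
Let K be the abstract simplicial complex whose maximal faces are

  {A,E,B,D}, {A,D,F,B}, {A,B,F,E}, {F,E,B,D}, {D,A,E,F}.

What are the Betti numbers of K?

Order the vertices as A < B < D < E < F. Listing each simplex with vertices in this order, K has dimension 3 with simplices:

  0-simplices (5): A, B, D, E, F
  1-simplices (10): AB, AD, AE, AF, BD, BE, BF, DE, DF, EF
  2-simplices (10): ABD, ABE, ABF, ADE, ADF, AEF, BDE, BDF, BEF, DEF
  3-simplices (5): ABDE, ABDF, ABEF, ADEF, BDEF

Hence C_0 ≅ Z^5, C_1 ≅ Z^10, C_2 ≅ Z^10, C_3 ≅ Z^5.

The boundary map ∂_1: C_1 → C_0 sends each edge [p,q] (with p < q) to q − p. For instance
  ∂BF = F − B.
This gives a 5×10 integer matrix of rank 4; reducing to Smith normal form yields diagonal entries (1,1,1,1).

The boundary map ∂_2: C_2 → C_1 sends each 2-simplex [p,q,r] to [q,r] − [p,r] + [p,q]. For instance
  ∂ABF = BF − AF + AB,
  ∂ABD = BD − AD + AB.
The resulting 10×10 matrix has rank 6, and its Smith normal form has invariant factors (1,1,1,1,1,1).

Boundary ∂_3: C_3 → C_2 sends each 3-simplex σ to the alternating sum Σ_i (−1)^i (σ with its i-th vertex removed). For instance
  ∂ABDE = BDE − ADE + ABE − ABD,
  ∂ABDF = BDF − ADF + ABF − ABD.
The 10×5 boundary matrix has rank 4 and Smith normal form diag(1,1,1,1).

Reading off H_k = ker ∂_k / im ∂_{k+1}:

  H_0: rank C_0 − rank ∂_1 = 5 − 4 = 1, and the invariant factors of ∂_1 are all 1, so H_0 = Z.
  H_1: rank ker ∂_1 − rank ∂_2 = (10 − 4) − 6 = 0, and the invariant factors of ∂_2 are all 1, so H_1 = 0.
  H_2: rank ker ∂_2 − rank ∂_3 = (10 − 6) − 4 = 0, and the invariant factors of ∂_3 are all 1, so H_2 = 0.
  H_3: rank ker ∂_3 − rank ∂_4 = (5 − 4) − 0 = 1, and there is no ∂_4, so H_3 = Z.

As a check, the Euler characteristic is 5 − 10 + 10 − 5 = 0, which agrees with 1 − 0 + 0 − 1 = 0.

Hence the Betti numbers are b_0 = 1, b_1 = 0, b_2 = 0, b_3 = 1.

b_0 = 1, b_1 = 0, b_2 = 0, b_3 = 1.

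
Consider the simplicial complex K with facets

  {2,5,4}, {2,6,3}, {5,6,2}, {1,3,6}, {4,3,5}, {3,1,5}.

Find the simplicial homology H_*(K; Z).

H_0 ≅ Z,  H_1 ≅ Z,  H_2 = 0.

K has 6 vertices, 12 edges, 6 triangles.
rank ∂_0 = 0, rank ∂_1 = 5 ⇒ b_0 = 6 − 0 − 5 = 1; all invariant factors of ∂_1 are 1 so no torsion. So H_0 = Z.
rank ∂_1 = 5, rank ∂_2 = 6 ⇒ b_1 = 12 − 5 − 6 = 1; all invariant factors of ∂_2 are 1 so no torsion. So H_1 = Z.
rank ∂_2 = 6, rank ∂_3 = 0 ⇒ b_2 = 6 − 6 − 0 = 0. So H_2 = 0.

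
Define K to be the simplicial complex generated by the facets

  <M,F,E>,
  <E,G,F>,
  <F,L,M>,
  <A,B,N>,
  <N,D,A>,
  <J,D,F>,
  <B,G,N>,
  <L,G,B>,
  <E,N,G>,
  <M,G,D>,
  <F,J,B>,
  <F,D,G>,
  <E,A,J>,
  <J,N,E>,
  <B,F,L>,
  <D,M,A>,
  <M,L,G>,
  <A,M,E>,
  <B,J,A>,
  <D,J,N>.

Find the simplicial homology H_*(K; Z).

We work with the vertex ordering A < B < D < E < F < G < J < L < M < N. The simplices of K, each written with vertices in increasing order, are:

  0-simplices (10): A, B, D, E, F, G, J, L, M, N
  1-simplices (30): AB, AD, AE, AJ, AM, AN, BF, BG, BJ, BL, BN, DF, DG, DJ, DM, DN, EF, EG, EJ, EM, EN, FG, FJ, FL, FM, GL, GM, GN, JN, LM
  2-simplices (20): ABJ, ABN, ADM, ADN, AEJ, AEM, BFJ, BFL, BGL, BGN, DFG, DFJ, DGM, DJN, EFG, EFM, EGN, EJN, FLM, GLM

Hence C_0 ≅ Z^10, C_1 ≅ Z^30, C_2 ≅ Z^20.

Boundary ∂_1: C_1 → C_0 sends each edge [p,q] (with p < q) to q − p. For instance
  ∂AJ = J − A.
The 10×30 boundary matrix has rank 9 and Smith normal form diag(1,1,1,1,1,1,1,1,1).

The boundary map ∂_2: C_2 → C_1 acts by ∂[p,q,r] = [q,r] − [p,r] + [p,q]. For instance
  ∂ADM = DM − AM + AD,
  ∂EFM = FM − EM + EF.
The resulting 30×20 matrix has rank 20, and its Smith normal form has invariant factors (1,1,1,1,1,1,1,1,1,1,1,1,1,1,1,1,1,1,1,2).

Now H_k = ker ∂_k / im ∂_{k+1}, so:

  H_0: rank C_0 − rank ∂_1 = 10 − 9 = 1, and the invariant factors of ∂_1 are all 1, so H_0 ≅ Z.
  H_1: rank ker ∂_1 − rank ∂_2 = (30 − 9) − 20 = 1, and ∂_2 has invariant factor 2 > 1, so H_1 ≅ Z × Z/2.
  H_2: rank ker ∂_2 − rank ∂_3 = (20 − 20) − 0 = 0, and there is no ∂_3, so H_2 ≅ 0.

As a check, the Euler characteristic is 10 − 30 + 20 = 0, which agrees with 1 − 1 + 0 = 0.

H_0 ≅ Z,  H_1 ≅ Z × Z/2,  H_2 = 0.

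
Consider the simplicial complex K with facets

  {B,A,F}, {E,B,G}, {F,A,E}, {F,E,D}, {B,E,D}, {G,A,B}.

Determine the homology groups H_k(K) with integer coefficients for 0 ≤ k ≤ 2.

Fix the vertex order A < B < D < E < F < G and write every simplex with vertices in increasing order. Then dim K = 2 and the simplices of K are:

  0-simplices (6): A, B, D, E, F, G
  1-simplices (12): AB, AE, AF, AG, BD, BE, BF, BG, DE, DF, EF, EG
  2-simplices (6): ABF, ABG, AEF, BDE, BEG, DEF

giving chain groups C_0 ≅ Z^6, C_1 ≅ Z^12, C_2 ≅ Z^6.

The boundary map ∂_1: C_1 → C_0 sends each edge [p,q] (with p < q) to q − p. For instance
  ∂EF = F − E.
The 6×12 boundary matrix has rank 5 and Smith normal form diag(1,1,1,1,1).

The boundary map ∂_2: C_2 → C_1 sends each 2-simplex [p,q,r] to [q,r] − [p,r] + [p,q]. For instance
  ∂BDE = DE − BE + BD,
  ∂DEF = EF − DF + DE.
This gives a 12×6 integer matrix of rank 6; reducing to Smith normal form yields diagonal entries (1,1,1,1,1,1).

Computing H_k = (kernel of ∂_k) / (image of ∂_{k+1}):

  H_0: rank C_0 − rank ∂_1 = 6 − 5 = 1, and the invariant factors of ∂_1 are all 1, so H_0 = Z.
  H_1: rank ker ∂_1 − rank ∂_2 = (12 − 5) − 6 = 1, and the invariant factors of ∂_2 are all 1, so H_1 = Z.
  H_2: rank ker ∂_2 − rank ∂_3 = (6 − 6) − 0 = 0, and there is no ∂_3, so H_2 = 0.

H_0 = Z,  H_1 = Z,  H_2 = 0.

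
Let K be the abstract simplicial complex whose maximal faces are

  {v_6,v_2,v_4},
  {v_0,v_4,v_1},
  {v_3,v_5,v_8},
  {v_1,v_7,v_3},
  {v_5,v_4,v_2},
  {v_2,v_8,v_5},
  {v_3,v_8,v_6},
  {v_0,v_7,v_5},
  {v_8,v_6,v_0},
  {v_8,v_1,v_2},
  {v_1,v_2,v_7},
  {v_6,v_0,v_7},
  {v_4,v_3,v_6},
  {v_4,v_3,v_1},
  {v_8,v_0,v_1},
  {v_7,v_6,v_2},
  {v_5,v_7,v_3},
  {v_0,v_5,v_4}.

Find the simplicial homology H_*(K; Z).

H_0 ≅ Z,  H_1 ≅ Z^2,  H_2 ≅ Z.

We work with the vertex ordering v_0 < v_1 < v_2 < v_3 < v_4 < v_5 < v_6 < v_7 < v_8. The simplices of K, each written with vertices in increasing order, are:

  0-simplices (9): [v_0], [v_1], [v_2], [v_3], [v_4], [v_5], [v_6], [v_7], [v_8]
  1-simplices (27): (27 of them)
  2-simplices (18): (18 of them)

Hence C_0 ≅ Z^9, C_1 ≅ Z^27, C_2 ≅ Z^18.

Boundary ∂_1: C_1 → C_0 maps an edge to its endpoints' difference, ∂[p,q] = q − p. For instance
  ∂[v_1,v_3] = [v_3] − [v_1].
This gives a 9×27 integer matrix of rank 8; reducing to Smith normal form yields diagonal entries (1,1,1,1,1,1,1,1).

Boundary ∂_2: C_2 → C_1 maps a triangle to the signed sum of its edges. For instance
  ∂[v_0,v_5,v_7] = [v_5,v_7] − [v_0,v_7] + [v_0,v_5],
  ∂[v_0,v_1,v_8] = [v_1,v_8] − [v_0,v_8] + [v_0,v_1].
The resulting 27×18 matrix has rank 17, and its Smith normal form has invariant factors (1,1,1,1,1,1,1,1,1,1,1,1,1,1,1,1,1).

Reading off H_k = ker ∂_k / im ∂_{k+1}:

  H_0: rank C_0 − rank ∂_1 = 9 − 8 = 1, and the invariant factors of ∂_1 are all 1, so H_0 ≅ Z.
  H_1: rank ker ∂_1 − rank ∂_2 = (27 − 8) − 17 = 2, and the invariant factors of ∂_2 are all 1, so H_1 ≅ Z^2.
  H_2: rank ker ∂_2 − rank ∂_3 = (18 − 17) − 0 = 1, and there is no ∂_3, so H_2 ≅ Z.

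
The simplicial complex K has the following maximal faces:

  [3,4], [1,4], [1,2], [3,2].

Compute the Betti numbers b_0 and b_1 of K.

Order the vertices as 1 < 2 < 3 < 4. Listing each simplex with vertices in this order, K has dimension 1 with simplices:

  0-simplices (4): [1], [2], [3], [4]
  1-simplices (4): [1,2], [1,4], [2,3], [3,4]

giving chain groups C_0 ≅ Z^4, C_1 ≅ Z^4.

Boundary ∂_1: C_1 → C_0 is given by ∂[p,q] = [q] − [p]. For instance
  ∂[1,4] = [4] − [1].
This gives a 4×4 integer matrix of rank 3; reducing to Smith normal form yields diagonal entries (1,1,1).

Reading off H_k = ker ∂_k / im ∂_{k+1}:

  H_0: rank C_0 − rank ∂_1 = 4 − 3 = 1, and the invariant factors of ∂_1 are all 1, so H_0 = Z.
  H_1: rank ker ∂_1 − rank ∂_2 = (4 − 3) − 0 = 1, and there is no ∂_2, so H_1 = Z.

As a check, the Euler characteristic is 4 − 4 = 0, which agrees with 1 − 1 = 0.

Hence the Betti numbers are b_0 = 1, b_1 = 1.

b_0 = 1, b_1 = 1.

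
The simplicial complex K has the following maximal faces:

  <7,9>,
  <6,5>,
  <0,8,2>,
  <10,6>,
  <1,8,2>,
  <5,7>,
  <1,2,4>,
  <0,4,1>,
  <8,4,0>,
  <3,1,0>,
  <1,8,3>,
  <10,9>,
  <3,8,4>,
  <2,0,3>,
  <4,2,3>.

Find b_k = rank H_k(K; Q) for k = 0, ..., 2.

b_0 = 2, b_1 = 1, b_2 = 0.

We work with the vertex ordering 0 < 1 < 2 < 3 < 4 < 5 < 6 < 7 < 8 < 9 < 10. The simplices of K, each written with vertices in increasing order, are:

  0-simplices (11): [0], [1], [2], [3], [4], [5], [6], [7], [8], [9], [10]
  1-simplices (20): [0,1], [0,2], [0,3], [0,4], [0,8], [1,2], [1,3], [1,4], [1,8], [2,3], [2,4], [2,8], [3,4], [3,8], [4,8], [5,6], [5,7], [6,10], [7,9], [9,10]
  2-simplices (10): [0,1,3], [0,1,4], [0,2,3], [0,2,8], [0,4,8], [1,2,4], [1,2,8], [1,3,8], [2,3,4], [3,4,8]

so the chain groups are C_0 ≅ Z^11, C_1 ≅ Z^20, C_2 ≅ Z^10.

The boundary map ∂_1: C_1 → C_0 sends each edge [p,q] (with p < q) to q − p. For instance
  ∂[5,6] = [6] − [5].
As a 11×20 matrix over Z this has rank 9, with invariant factors (1,1,1,1,1,1,1,1,1).

∂_2: C_2 → C_1 sends each 2-simplex [p,q,r] to [q,r] − [p,r] + [p,q]. For instance
  ∂[3,4,8] = [4,8] − [3,8] + [3,4],
  ∂[0,1,3] = [1,3] − [0,3] + [0,1].
The resulting 20×10 matrix has rank 10, and its Smith normal form has invariant factors (1,1,1,1,1,1,1,1,1,2).

Now H_k = ker ∂_k / im ∂_{k+1}, so:

  H_0: rank C_0 − rank ∂_1 = 11 − 9 = 2, and the invariant factors of ∂_1 are all 1, so H_0 = Z^2.
  H_1: rank ker ∂_1 − rank ∂_2 = (20 − 9) − 10 = 1, and ∂_2 has invariant factor 2 > 1, so H_1 = Z ⊕ Z/2Z.
  H_2: rank ker ∂_2 − rank ∂_3 = (10 − 10) − 0 = 0, and there is no ∂_3, so H_2 = 0.

Hence the Betti numbers are b_0 = 2, b_1 = 1, b_2 = 0.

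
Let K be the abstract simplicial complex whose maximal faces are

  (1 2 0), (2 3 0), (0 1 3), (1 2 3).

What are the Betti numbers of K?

Order the vertices as 0 < 1 < 2 < 3. Listing each simplex with vertices in this order, K has dimension 2 with simplices:

  0-simplices (4): [0], [1], [2], [3]
  1-simplices (6): [0,1], [0,2], [0,3], [1,2], [1,3], [2,3]
  2-simplices (4): [0,1,2], [0,1,3], [0,2,3], [1,2,3]

giving chain groups C_0 ≅ Z^4, C_1 ≅ Z^6, C_2 ≅ Z^4.

The boundary map ∂_1: C_1 → C_0 sends each edge [p,q] (with p < q) to q − p.
The 4×6 boundary matrix has rank 3 and Smith normal form diag(1,1,1).

Boundary ∂_2: C_2 → C_1 maps a triangle to the signed sum of its edges. For instance
  ∂[1,2,3] = [2,3] − [1,3] + [1,2],
  ∂[0,2,3] = [2,3] − [0,3] + [0,2].
The 6×4 boundary matrix has rank 3 and Smith normal form diag(1,1,1).

Reading off H_k = ker ∂_k / im ∂_{k+1}:

  H_0: rank C_0 − rank ∂_1 = 4 − 3 = 1, and the invariant factors of ∂_1 are all 1, so H_0 = Z.
  H_1: rank ker ∂_1 − rank ∂_2 = (6 − 3) − 3 = 0, and the invariant factors of ∂_2 are all 1, so H_1 = 0.
  H_2: rank ker ∂_2 − rank ∂_3 = (4 − 3) − 0 = 1, and there is no ∂_3, so H_2 = Z.

(K is a triangulation of the 2-sphere S^2.)

Hence the Betti numbers are b_0 = 1, b_1 = 0, b_2 = 1.

b_0 = 1, b_1 = 0, b_2 = 1.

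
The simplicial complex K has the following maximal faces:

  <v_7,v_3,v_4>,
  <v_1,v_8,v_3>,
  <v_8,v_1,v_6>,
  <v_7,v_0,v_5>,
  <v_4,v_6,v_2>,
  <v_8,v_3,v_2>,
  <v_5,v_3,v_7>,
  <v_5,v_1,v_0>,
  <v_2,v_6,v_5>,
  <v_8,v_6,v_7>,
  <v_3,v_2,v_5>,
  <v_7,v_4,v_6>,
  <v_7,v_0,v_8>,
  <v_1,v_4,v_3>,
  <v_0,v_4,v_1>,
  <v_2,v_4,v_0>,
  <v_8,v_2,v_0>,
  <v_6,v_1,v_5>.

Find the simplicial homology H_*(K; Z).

We work with the vertex ordering v_0 < v_1 < v_2 < v_3 < v_4 < v_5 < v_6 < v_7 < v_8. The simplices of K, each written with vertices in increasing order, are:

  0-simplices (9): [v_0], [v_1], [v_2], [v_3], [v_4], [v_5], [v_6], [v_7], [v_8]
  1-simplices (27): (27 of them)
  2-simplices (18): (18 of them)

giving chain groups C_0 ≅ Z^9, C_1 ≅ Z^27, C_2 ≅ Z^18.

The boundary map ∂_1: C_1 → C_0 is given by ∂[p,q] = [q] − [p]. For instance
  ∂[v_2,v_4] = [v_4] − [v_2].
As a 9×27 matrix over Z this has rank 8, with invariant factors (1,1,1,1,1,1,1,1).

The boundary map ∂_2: C_2 → C_1 sends each 2-simplex [p,q,r] to [q,r] − [p,r] + [p,q]. For instance
  ∂[v_1,v_3,v_4] = [v_3,v_4] − [v_1,v_4] + [v_1,v_3],
  ∂[v_2,v_4,v_6] = [v_4,v_6] − [v_2,v_6] + [v_2,v_4].
The 27×18 boundary matrix has rank 17 and Smith normal form diag(1,1,1,1,1,1,1,1,1,1,1,1,1,1,1,1,1).

Computing H_k = (kernel of ∂_k) / (image of ∂_{k+1}):

  H_0: rank C_0 − rank ∂_1 = 9 − 8 = 1, and the invariant factors of ∂_1 are all 1, so H_0 = Z.
  H_1: rank ker ∂_1 − rank ∂_2 = (27 − 8) − 17 = 2, and the invariant factors of ∂_2 are all 1, so H_1 = Z^2.
  H_2: rank ker ∂_2 − rank ∂_3 = (18 − 17) − 0 = 1, and there is no ∂_3, so H_2 = Z.

As a check, the Euler characteristic is 9 − 27 + 18 = 0, which agrees with 1 − 2 + 1 = 0.

H_0 ≅ Z,  H_1 ≅ Z^2,  H_2 ≅ Z.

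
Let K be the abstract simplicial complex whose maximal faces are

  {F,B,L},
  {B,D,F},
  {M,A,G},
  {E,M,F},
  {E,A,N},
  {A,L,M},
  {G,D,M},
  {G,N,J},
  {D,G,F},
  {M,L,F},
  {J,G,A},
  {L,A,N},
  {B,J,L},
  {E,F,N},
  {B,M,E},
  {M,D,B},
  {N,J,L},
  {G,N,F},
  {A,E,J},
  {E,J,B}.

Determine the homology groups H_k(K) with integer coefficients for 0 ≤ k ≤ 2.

Fix the vertex order A < B < D < E < F < G < J < L < M < N and write every simplex with vertices in increasing order. Then dim K = 2 and the simplices of K are:

  0-simplices (10): A, B, D, E, F, G, J, L, M, N
  1-simplices (30): AE, AG, AJ, AL, AM, AN, BD, BE, BF, BJ, BL, BM, DF, DG, DM, EF, EJ, EM, EN, FG, FL, FM, FN, GJ, GM, GN, JL, JN, LM, LN
  2-simplices (20): AEJ, AEN, AGJ, AGM, ALM, ALN, BDF, BDM, BEJ, BEM, BFL, BJL, DFG, DGM, EFM, EFN, FGN, FLM, GJN, JLN

so the chain groups are C_0 ≅ Z^10, C_1 ≅ Z^30, C_2 ≅ Z^20.

Boundary ∂_1: C_1 → C_0 sends each edge [p,q] (with p < q) to q − p.
The resulting 10×30 matrix has rank 9, and its Smith normal form has invariant factors (1,1,1,1,1,1,1,1,1).

∂_2: C_2 → C_1 sends each 2-simplex [p,q,r] to [q,r] − [p,r] + [p,q]. For instance
  ∂EFN = FN − EN + EF,
  ∂GJN = JN − GN + GJ.
The resulting 30×20 matrix has rank 20, and its Smith normal form has invariant factors (1,1,1,1,1,1,1,1,1,1,1,1,1,1,1,1,1,1,1,2).

From H_k ≅ ker(∂_k) / im(∂_{k+1}) we obtain:

  H_0: rank C_0 − rank ∂_1 = 10 − 9 = 1, and the invariant factors of ∂_1 are all 1, so H_0 ≅ Z.
  H_1: rank ker ∂_1 − rank ∂_2 = (30 − 9) − 20 = 1, and ∂_2 has invariant factor 2 > 1, so H_1 ≅ Z ⊕ Z_2.
  H_2: rank ker ∂_2 − rank ∂_3 = (20 − 20) − 0 = 0, and there is no ∂_3, so H_2 ≅ 0.

As a check, the Euler characteristic is 10 − 30 + 20 = 0, which agrees with 1 − 1 + 0 = 0.
(K is a triangulation of the Klein bottle.)

H_0 = Z,  H_1 = Z ⊕ Z_2,  H_2 = 0.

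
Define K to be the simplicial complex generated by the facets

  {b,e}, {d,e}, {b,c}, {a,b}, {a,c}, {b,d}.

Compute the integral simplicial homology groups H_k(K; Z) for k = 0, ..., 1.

We work with the vertex ordering a < b < c < d < e. The simplices of K, each written with vertices in increasing order, are:

  0-simplices (5): a, b, c, d, e
  1-simplices (6): ab, ac, bc, bd, be, de

Hence C_0 ≅ Z^5, C_1 ≅ Z^6.

∂_1: C_1 → C_0 is given by ∂[p,q] = [q] − [p].
The 5×6 boundary matrix has rank 4 and Smith normal form diag(1,1,1,1).

Now H_k = ker ∂_k / im ∂_{k+1}, so:

  H_0: rank C_0 − rank ∂_1 = 5 − 4 = 1, and the invariant factors of ∂_1 are all 1, so H_0 = Z.
  H_1: rank ker ∂_1 − rank ∂_2 = (6 − 4) − 0 = 2, and there is no ∂_2, so H_1 = Z^2.

As a check, the Euler characteristic is 5 − 6 = -1, which agrees with 1 − 2 = -1.

H_0 ≅ Z,  H_1 ≅ Z^2.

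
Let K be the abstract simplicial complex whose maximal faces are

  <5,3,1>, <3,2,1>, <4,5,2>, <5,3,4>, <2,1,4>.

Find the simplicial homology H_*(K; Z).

We work with the vertex ordering 1 < 2 < 3 < 4 < 5. The simplices of K, each written with vertices in increasing order, are:

  0-simplices (5): [1], [2], [3], [4], [5]
  1-simplices (10): [1,2], [1,3], [1,4], [1,5], [2,3], [2,4], [2,5], [3,4], [3,5], [4,5]
  2-simplices (5): [1,2,3], [1,2,4], [1,3,5], [2,4,5], [3,4,5]

giving chain groups C_0 ≅ Z^5, C_1 ≅ Z^10, C_2 ≅ Z^5.

∂_1: C_1 → C_0 maps an edge to its endpoints' difference, ∂[p,q] = q − p.
This gives a 5×10 integer matrix of rank 4; reducing to Smith normal form yields diagonal entries (1,1,1,1).

Boundary ∂_2: C_2 → C_1 acts by ∂[p,q,r] = [q,r] − [p,r] + [p,q]. For instance
  ∂[1,2,3] = [2,3] − [1,3] + [1,2],
  ∂[1,3,5] = [3,5] − [1,5] + [1,3].
The 10×5 boundary matrix has rank 5 and Smith normal form diag(1,1,1,1,1).

Computing H_k = (kernel of ∂_k) / (image of ∂_{k+1}):

  H_0: rank C_0 − rank ∂_1 = 5 − 4 = 1, and the invariant factors of ∂_1 are all 1, so H_0 = Z.
  H_1: rank ker ∂_1 − rank ∂_2 = (10 − 4) − 5 = 1, and the invariant factors of ∂_2 are all 1, so H_1 = Z.
  H_2: rank ker ∂_2 − rank ∂_3 = (5 − 5) − 0 = 0, and there is no ∂_3, so H_2 = 0.

H_0 ≅ Z,  H_1 ≅ Z,  H_2 = 0.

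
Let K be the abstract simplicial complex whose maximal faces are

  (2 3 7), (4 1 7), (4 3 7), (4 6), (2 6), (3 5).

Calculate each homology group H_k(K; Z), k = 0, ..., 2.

Fix the vertex order 1 < 2 < 3 < 4 < 5 < 6 < 7 and write every simplex with vertices in increasing order. Then dim K = 2 and the simplices of K are:

  0-simplices (7): [1], [2], [3], [4], [5], [6], [7]
  1-simplices (10): [1,4], [1,7], [2,3], [2,6], [2,7], [3,4], [3,5], [3,7], [4,6], [4,7]
  2-simplices (3): [1,4,7], [2,3,7], [3,4,7]

Hence C_0 ≅ Z^7, C_1 ≅ Z^10, C_2 ≅ Z^3.

Boundary ∂_1: C_1 → C_0 sends each edge [p,q] (with p < q) to q − p. For instance
  ∂[1,4] = [4] − [1].
As a 7×10 matrix over Z this has rank 6, with invariant factors (1,1,1,1,1,1).

∂_2: C_2 → C_1 maps a triangle to the signed sum of its edges. For instance
  ∂[3,4,7] = [4,7] − [3,7] + [3,4],
  ∂[2,3,7] = [3,7] − [2,7] + [2,3].
As a 10×3 matrix over Z this has rank 3, with invariant factors (1,1,1).

Now H_k = ker ∂_k / im ∂_{k+1}, so:

  H_0: rank C_0 − rank ∂_1 = 7 − 6 = 1, and the invariant factors of ∂_1 are all 1, so H_0 ≅ Z.
  H_1: rank ker ∂_1 − rank ∂_2 = (10 − 6) − 3 = 1, and the invariant factors of ∂_2 are all 1, so H_1 ≅ Z.
  H_2: rank ker ∂_2 − rank ∂_3 = (3 − 3) − 0 = 0, and there is no ∂_3, so H_2 ≅ 0.

As a check, the Euler characteristic is 7 − 10 + 3 = 0, which agrees with 1 − 1 + 0 = 0.

H_0 = Z,  H_1 = Z,  H_2 = 0.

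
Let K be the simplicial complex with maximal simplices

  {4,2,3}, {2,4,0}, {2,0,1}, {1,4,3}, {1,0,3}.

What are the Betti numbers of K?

b_0 = 1, b_1 = 1, b_2 = 0.

We work with the vertex ordering 0 < 1 < 2 < 3 < 4. The simplices of K, each written with vertices in increasing order, are:

  0-simplices (5): [0], [1], [2], [3], [4]
  1-simplices (10): [0,1], [0,2], [0,3], [0,4], [1,2], [1,3], [1,4], [2,3], [2,4], [3,4]
  2-simplices (5): [0,1,2], [0,1,3], [0,2,4], [1,3,4], [2,3,4]

Hence C_0 ≅ Z^5, C_1 ≅ Z^10, C_2 ≅ Z^5.

The boundary map ∂_1: C_1 → C_0 is given by ∂[p,q] = [q] − [p]. For instance
  ∂[0,1] = [1] − [0].
The 5×10 boundary matrix has rank 4 and Smith normal form diag(1,1,1,1).

The boundary map ∂_2: C_2 → C_1 acts by ∂[p,q,r] = [q,r] − [p,r] + [p,q]. For instance
  ∂[0,1,3] = [1,3] − [0,3] + [0,1],
  ∂[2,3,4] = [3,4] − [2,4] + [2,3].
As a 10×5 matrix over Z this has rank 5, with invariant factors (1,1,1,1,1).

Now H_k = ker ∂_k / im ∂_{k+1}, so:

  H_0: rank C_0 − rank ∂_1 = 5 − 4 = 1, and the invariant factors of ∂_1 are all 1, so H_0 = Z.
  H_1: rank ker ∂_1 − rank ∂_2 = (10 − 4) − 5 = 1, and the invariant factors of ∂_2 are all 1, so H_1 = Z.
  H_2: rank ker ∂_2 − rank ∂_3 = (5 − 5) − 0 = 0, and there is no ∂_3, so H_2 = 0.

Hence the Betti numbers are b_0 = 1, b_1 = 1, b_2 = 0.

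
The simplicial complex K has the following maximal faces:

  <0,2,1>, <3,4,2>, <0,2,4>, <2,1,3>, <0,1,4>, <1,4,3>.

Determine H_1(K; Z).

We work with the vertex ordering 0 < 1 < 2 < 3 < 4. The simplices of K, each written with vertices in increasing order, are:

  0-simplices (5): [0], [1], [2], [3], [4]
  1-simplices (9): [0,1], [0,2], [0,4], [1,2], [1,3], [1,4], [2,3], [2,4], [3,4]
  2-simplices (6): [0,1,2], [0,1,4], [0,2,4], [1,2,3], [1,3,4], [2,3,4]

so the chain groups are C_0 ≅ Z^5, C_1 ≅ Z^9, C_2 ≅ Z^6.

∂_1: C_1 → C_0 sends each edge [p,q] (with p < q) to q − p. For instance
  ∂[0,1] = [1] − [0].
As a 5×9 matrix over Z this has rank 4, with invariant factors (1,1,1,1).

∂_2: C_2 → C_1 acts by ∂[p,q,r] = [q,r] − [p,r] + [p,q]. For instance
  ∂[1,3,4] = [3,4] − [1,4] + [1,3],
  ∂[0,2,4] = [2,4] − [0,4] + [0,2].
As a 9×6 matrix over Z this has rank 5, with invariant factors (1,1,1,1,1).

From H_k ≅ ker(∂_k) / im(∂_{k+1}) we obtain:

  H_1: rank ker ∂_1 − rank ∂_2 = (9 − 4) − 5 = 0, and the invariant factors of ∂_2 are all 1, so H_1 ≅ 0.

(K is a triangulation of the 2-sphere S^2.)

H_1 ≅ 0.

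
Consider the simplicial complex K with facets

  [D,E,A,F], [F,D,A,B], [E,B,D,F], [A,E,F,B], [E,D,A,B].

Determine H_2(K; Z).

Order the vertices as A < B < D < E < F. Listing each simplex with vertices in this order, K has dimension 3 with simplices:

  0-simplices (5): A, B, D, E, F
  1-simplices (10): AB, AD, AE, AF, BD, BE, BF, DE, DF, EF
  2-simplices (10): ABD, ABE, ABF, ADE, ADF, AEF, BDE, BDF, BEF, DEF
  3-simplices (5): ABDE, ABDF, ABEF, ADEF, BDEF

so the chain groups are C_0 ≅ Z^5, C_1 ≅ Z^10, C_2 ≅ Z^10, C_3 ≅ Z^5.

Boundary ∂_1: C_1 → C_0 maps an edge to its endpoints' difference, ∂[p,q] = q − p.
This gives a 5×10 integer matrix of rank 4; reducing to Smith normal form yields diagonal entries (1,1,1,1).

∂_2: C_2 → C_1 sends each 2-simplex [p,q,r] to [q,r] − [p,r] + [p,q]. For instance
  ∂BEF = EF − BF + BE,
  ∂ABE = BE − AE + AB.
This gives a 10×10 integer matrix of rank 6; reducing to Smith normal form yields diagonal entries (1,1,1,1,1,1).

Boundary ∂_3: C_3 → C_2 sends each 3-simplex σ to the alternating sum Σ_i (−1)^i (σ with its i-th vertex removed). For instance
  ∂ABDF = BDF − ADF + ABF − ABD,
  ∂BDEF = DEF − BEF + BDF − BDE.
The 10×5 boundary matrix has rank 4 and Smith normal form diag(1,1,1,1).

Now H_k = ker ∂_k / im ∂_{k+1}, so:

  H_2: rank ker ∂_2 − rank ∂_3 = (10 − 6) − 4 = 0, and the invariant factors of ∂_3 are all 1, so H_2 ≅ 0.

H_2 = 0.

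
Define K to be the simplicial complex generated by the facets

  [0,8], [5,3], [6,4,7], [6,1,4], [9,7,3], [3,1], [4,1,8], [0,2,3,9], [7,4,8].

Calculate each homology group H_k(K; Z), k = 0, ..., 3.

K has 10 vertices, 19 edges, 9 triangles, 1 3-simplex.
rank ∂_0 = 0, rank ∂_1 = 9 ⇒ b_0 = 10 − 0 − 9 = 1; all invariant factors of ∂_1 are 1 so no torsion. So H_0 ≅ Z.
rank ∂_1 = 9, rank ∂_2 = 8 ⇒ b_1 = 19 − 9 − 8 = 2; all invariant factors of ∂_2 are 1 so no torsion. So H_1 ≅ Z^2.
rank ∂_2 = 8, rank ∂_3 = 1 ⇒ b_2 = 9 − 8 − 1 = 0; all invariant factors of ∂_3 are 1 so no torsion. So H_2 ≅ 0.
rank ∂_3 = 1, rank ∂_4 = 0 ⇒ b_3 = 1 − 1 − 0 = 0. So H_3 ≅ 0.

H_0 = Z,  H_1 = Z^2,  H_2 = 0,  H_3 = 0.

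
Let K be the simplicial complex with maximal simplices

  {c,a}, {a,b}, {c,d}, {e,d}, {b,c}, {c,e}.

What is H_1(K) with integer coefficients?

H_1 = Z^2.

Order the vertices as a < b < c < d < e. Listing each simplex with vertices in this order, K has dimension 1 with simplices:

  0-simplices (5): a, b, c, d, e
  1-simplices (6): ab, ac, bc, cd, ce, de

giving chain groups C_0 ≅ Z^5, C_1 ≅ Z^6.

∂_1: C_1 → C_0 sends each edge [p,q] (with p < q) to q − p. For instance
  ∂de = e − d.
The 5×6 boundary matrix has rank 4 and Smith normal form diag(1,1,1,1).

Now H_k = ker ∂_k / im ∂_{k+1}, so:

  H_1: rank ker ∂_1 − rank ∂_2 = (6 − 4) − 0 = 2, and there is no ∂_2, so H_1 = Z^2.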